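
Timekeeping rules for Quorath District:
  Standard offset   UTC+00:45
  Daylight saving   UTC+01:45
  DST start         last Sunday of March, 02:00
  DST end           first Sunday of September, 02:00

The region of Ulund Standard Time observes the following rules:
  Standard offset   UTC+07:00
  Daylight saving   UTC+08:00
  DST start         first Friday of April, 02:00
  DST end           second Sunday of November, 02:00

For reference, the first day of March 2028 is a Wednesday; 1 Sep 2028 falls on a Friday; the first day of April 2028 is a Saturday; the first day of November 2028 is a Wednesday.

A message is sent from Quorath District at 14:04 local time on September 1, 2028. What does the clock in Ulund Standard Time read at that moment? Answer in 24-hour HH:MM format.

20:19

1 March 2028 is a Wednesday, so Sundays fall on 5, 12, 19, 26; the last is March 26.
1 September 2028 is a Friday, so the first Sunday is September 3.
September 1, 2028 falls between 26 March and 3 September, so daylight saving is in effect and Quorath District is at UTC+01:45.
14:04 Quorath District − 1h45m = 12:19 UTC.
1 April 2028 is a Saturday, so the first Friday is April 7.
1 November 2028 is a Wednesday, so the first Sunday is November 5 and the second is November 12.
At the standard offset (UTC+07:00), 12:19 UTC + 7h = 19:19 Ulund Standard Time standard time.
Daylight saving runs 7 April – 12 November; the standard-time date in Ulund Standard Time, September 1, 2028, is inside that window, so Ulund Standard Time is at UTC+08:00.
12:19 UTC + 8h = 20:19 Ulund Standard Time.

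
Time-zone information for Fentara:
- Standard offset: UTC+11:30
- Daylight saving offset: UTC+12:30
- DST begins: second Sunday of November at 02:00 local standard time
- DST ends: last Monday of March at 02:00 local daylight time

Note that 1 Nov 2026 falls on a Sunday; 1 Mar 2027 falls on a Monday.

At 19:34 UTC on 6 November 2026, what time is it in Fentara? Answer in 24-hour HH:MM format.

07:04

1 November 2026 is a Sunday, so the first Sunday is November 1 and the second is November 8.
1 March 2027 is a Monday, so Mondays fall on 1, 8, 15, 22, 29; the last is March 29.
At the standard offset (UTC+11:30), 19:34 UTC + 11h30m = 07:04 Fentara standard time (rolling into the next day, 7 November 2026).
Daylight saving runs 8 November 2026 – 29 March 2027; the standard-time date in Fentara, 7 November 2026, is outside that window, so Fentara is on standard time at UTC+11:30.
19:34 UTC + 11h30m = 07:04 local (rolling into the next day, 7 November 2026).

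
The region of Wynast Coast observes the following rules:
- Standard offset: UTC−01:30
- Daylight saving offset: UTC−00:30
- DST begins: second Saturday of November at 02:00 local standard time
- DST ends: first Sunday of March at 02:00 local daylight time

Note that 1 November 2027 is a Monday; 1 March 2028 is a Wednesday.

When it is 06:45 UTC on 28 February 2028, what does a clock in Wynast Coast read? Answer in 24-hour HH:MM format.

1 November 2027 is a Monday, so the first Saturday is November 6 and the second is November 13.
1 March 2028 is a Wednesday, so the first Sunday is March 5.
At the standard offset (UTC−01:30), 06:45 UTC − 1h30m = 05:15 Wynast Coast standard time.
The standard-time date in Wynast Coast, 28 February 2028, falls between 13 November 2027 and 5 March 2028, so daylight saving is in effect and Wynast Coast is at UTC−00:30.
06:45 UTC − 0h30m = 06:15 local.

06:15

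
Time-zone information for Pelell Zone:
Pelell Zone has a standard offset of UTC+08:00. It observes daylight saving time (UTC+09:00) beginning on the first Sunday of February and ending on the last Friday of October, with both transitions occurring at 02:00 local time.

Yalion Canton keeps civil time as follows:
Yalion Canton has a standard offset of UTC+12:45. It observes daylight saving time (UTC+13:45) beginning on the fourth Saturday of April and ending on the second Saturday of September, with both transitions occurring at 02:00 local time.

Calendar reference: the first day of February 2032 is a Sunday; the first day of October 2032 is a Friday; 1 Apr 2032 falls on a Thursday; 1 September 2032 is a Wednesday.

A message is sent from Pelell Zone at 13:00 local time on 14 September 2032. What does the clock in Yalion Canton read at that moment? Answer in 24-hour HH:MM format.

1 February 2032 is a Sunday, so the first Sunday is February 1.
1 October 2032 is a Friday, so Fridays fall on 1, 8, 15, 22, 29; the last is October 29.
14 September 2032 falls between 1 February and 29 October, so daylight saving is in effect and Pelell Zone is at UTC+09:00.
13:00 Pelell Zone − 9h = 04:00 UTC.
1 April 2032 is a Thursday, so the first Saturday is April 3 and the fourth is April 24.
1 September 2032 is a Wednesday, so the first Saturday is September 4 and the second is September 11.
At the standard offset (UTC+12:45), 04:00 UTC + 12h45m = 16:45 Yalion Canton standard time.
Daylight saving runs 24 April – 11 September; the standard-time date in Yalion Canton, 14 September 2032, is outside that window, so Yalion Canton is on standard time at UTC+12:45.
04:00 UTC + 12h45m = 16:45 Yalion Canton.

16:45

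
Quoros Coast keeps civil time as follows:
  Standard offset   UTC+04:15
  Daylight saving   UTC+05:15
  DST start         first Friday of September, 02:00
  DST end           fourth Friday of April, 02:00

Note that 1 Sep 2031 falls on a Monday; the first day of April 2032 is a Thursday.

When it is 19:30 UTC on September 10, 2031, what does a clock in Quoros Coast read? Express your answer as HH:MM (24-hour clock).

00:45

1 September 2031 is a Monday, so the first Friday is September 5.
1 April 2032 is a Thursday, so the first Friday is April 2 and the fourth is April 23.
At the standard offset (UTC+04:15), 19:30 UTC + 4h15m = 23:45 Quoros Coast standard time.
The standard-time date in Quoros Coast, September 10, 2031, falls between 5 September 2031 and 23 April 2032, so daylight saving is in effect and Quoros Coast is at UTC+05:15.
19:30 UTC + 5h15m = 00:45 local (rolling into the next day, 11 September 2031).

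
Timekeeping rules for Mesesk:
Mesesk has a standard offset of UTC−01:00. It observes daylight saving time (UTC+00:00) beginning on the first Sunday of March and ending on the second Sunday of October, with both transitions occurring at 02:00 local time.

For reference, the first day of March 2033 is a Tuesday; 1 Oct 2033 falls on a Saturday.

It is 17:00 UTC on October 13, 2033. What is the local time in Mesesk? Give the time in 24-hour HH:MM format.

1 March 2033 is a Tuesday, so the first Sunday is March 6.
1 October 2033 is a Saturday, so the first Sunday is October 2 and the second is October 9.
At the standard offset (UTC−01:00), 17:00 UTC − 1h = 16:00 Mesesk standard time.
The standard-time date in Mesesk, October 13, 2033, does not fall between 6 March and 9 October, so daylight saving is not in effect and Mesesk is at UTC−01:00.
17:00 UTC − 1h = 16:00 local.

16:00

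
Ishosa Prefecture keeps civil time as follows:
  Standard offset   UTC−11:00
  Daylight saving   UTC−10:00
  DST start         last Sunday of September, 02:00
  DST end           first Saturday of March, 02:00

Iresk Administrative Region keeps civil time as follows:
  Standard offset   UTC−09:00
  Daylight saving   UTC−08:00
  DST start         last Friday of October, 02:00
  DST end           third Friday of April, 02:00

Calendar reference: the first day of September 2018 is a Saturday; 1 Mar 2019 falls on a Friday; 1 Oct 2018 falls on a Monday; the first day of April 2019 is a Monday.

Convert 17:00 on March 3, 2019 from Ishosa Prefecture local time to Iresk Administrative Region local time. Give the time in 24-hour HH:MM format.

20:00

1 September 2018 is a Saturday, so Sundays fall on 2, 9, 16, 23, 30; the last is September 30.
1 March 2019 is a Friday, so the first Saturday is March 2.
March 3, 2019 does not fall between 30 September 2018 and 2 March 2019, so daylight saving is not in effect and Ishosa Prefecture is at UTC−11:00.
17:00 Ishosa Prefecture + 11h = 04:00 UTC (rolling into the next day, 4 March 2019).
1 October 2018 is a Monday, so Fridays fall on 5, 12, 19, 26; the last is October 26.
1 April 2019 is a Monday, so the first Friday is April 5 and the third is April 19.
At the standard offset (UTC−09:00), 04:00 UTC − 9h = 19:00 Iresk Administrative Region standard time (rolling into the previous day, 3 March 2019).
Daylight saving runs 26 October 2018 – 19 April 2019; the standard-time date in Iresk Administrative Region, March 3, 2019, is inside that window, so Iresk Administrative Region is at UTC−08:00.
04:00 UTC − 8h = 20:00 Iresk Administrative Region (rolling into the previous day, 3 March 2019).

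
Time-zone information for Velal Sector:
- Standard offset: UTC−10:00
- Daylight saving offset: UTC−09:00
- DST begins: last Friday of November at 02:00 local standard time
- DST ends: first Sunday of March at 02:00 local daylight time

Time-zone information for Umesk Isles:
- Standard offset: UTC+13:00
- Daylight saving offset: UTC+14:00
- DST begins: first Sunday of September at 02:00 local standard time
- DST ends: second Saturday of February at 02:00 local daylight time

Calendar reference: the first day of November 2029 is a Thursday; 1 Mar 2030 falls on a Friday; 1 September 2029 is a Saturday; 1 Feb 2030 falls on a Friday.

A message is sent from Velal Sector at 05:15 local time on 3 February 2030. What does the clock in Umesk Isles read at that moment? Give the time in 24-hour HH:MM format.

04:15

1 November 2029 is a Thursday, so Fridays fall on 2, 9, 16, 23, 30; the last is November 30.
1 March 2030 is a Friday, so the first Sunday is March 3.
3 February 2030 falls between 30 November 2029 and 3 March 2030, so daylight saving is in effect and Velal Sector is at UTC−09:00.
05:15 Velal Sector + 9h = 14:15 UTC.
1 September 2029 is a Saturday, so the first Sunday is September 2.
1 February 2030 is a Friday, so the first Saturday is February 2 and the second is February 9.
At the standard offset (UTC+13:00), 14:15 UTC + 13h = 03:15 Umesk Isles standard time (rolling into the next day, 4 February 2030).
The standard-time date in Umesk Isles, 4 February 2030, falls between 2 September 2029 and 9 February 2030, so daylight saving is in effect and Umesk Isles is at UTC+14:00.
14:15 UTC + 14h = 04:15 Umesk Isles (rolling into the next day, 4 February 2030).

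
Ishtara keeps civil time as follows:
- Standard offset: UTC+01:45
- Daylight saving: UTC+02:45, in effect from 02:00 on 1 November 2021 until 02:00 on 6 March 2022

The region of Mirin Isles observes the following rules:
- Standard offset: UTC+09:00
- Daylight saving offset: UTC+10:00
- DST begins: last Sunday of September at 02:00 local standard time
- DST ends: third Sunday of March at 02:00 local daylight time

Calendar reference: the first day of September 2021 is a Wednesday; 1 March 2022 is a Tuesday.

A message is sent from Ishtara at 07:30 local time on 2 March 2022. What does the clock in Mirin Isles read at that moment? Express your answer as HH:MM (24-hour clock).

14:45

2 March 2022 lies within the daylight-saving period (1 November 2021 – 6 March 2022), so Ishtara is on daylight time, UTC+02:45.
07:30 Ishtara − 2h45m = 04:45 UTC.
1 September 2021 is a Wednesday, so Sundays fall on 5, 12, 19, 26; the last is September 26.
1 March 2022 is a Tuesday, so the first Sunday is March 6 and the third is March 20.
At the standard offset (UTC+09:00), 04:45 UTC + 9h = 13:45 Mirin Isles standard time.
The standard-time date in Mirin Isles, 2 March 2022, lies within the daylight-saving period (26 September 2021 – 20 March 2022), so Mirin Isles is on daylight time, UTC+10:00.
04:45 UTC + 10h = 14:45 Mirin Isles.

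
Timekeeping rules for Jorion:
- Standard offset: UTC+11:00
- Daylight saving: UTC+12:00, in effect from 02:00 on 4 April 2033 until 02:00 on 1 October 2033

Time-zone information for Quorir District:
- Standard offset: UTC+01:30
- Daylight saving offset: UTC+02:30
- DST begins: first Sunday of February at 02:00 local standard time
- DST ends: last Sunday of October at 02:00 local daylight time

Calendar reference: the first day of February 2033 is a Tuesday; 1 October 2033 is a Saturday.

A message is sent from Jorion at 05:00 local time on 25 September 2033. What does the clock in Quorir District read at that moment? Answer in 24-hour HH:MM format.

25 September 2033 lies within the daylight-saving period (4 April – 1 October), so Jorion is on daylight time, UTC+12:00.
05:00 Jorion − 12h = 17:00 UTC (rolling into the previous day, 24 September 2033).
1 February 2033 is a Tuesday, so the first Sunday is February 6.
1 October 2033 is a Saturday, so Sundays fall on 2, 9, 16, 23, 30; the last is October 30.
At the standard offset (UTC+01:30), 17:00 UTC + 1h30m = 18:30 Quorir District standard time.
The standard-time date in Quorir District, 24 September 2033, lies within the daylight-saving period (6 February – 30 October), so Quorir District is on daylight time, UTC+02:30.
17:00 UTC + 2h30m = 19:30 Quorir District.

19:30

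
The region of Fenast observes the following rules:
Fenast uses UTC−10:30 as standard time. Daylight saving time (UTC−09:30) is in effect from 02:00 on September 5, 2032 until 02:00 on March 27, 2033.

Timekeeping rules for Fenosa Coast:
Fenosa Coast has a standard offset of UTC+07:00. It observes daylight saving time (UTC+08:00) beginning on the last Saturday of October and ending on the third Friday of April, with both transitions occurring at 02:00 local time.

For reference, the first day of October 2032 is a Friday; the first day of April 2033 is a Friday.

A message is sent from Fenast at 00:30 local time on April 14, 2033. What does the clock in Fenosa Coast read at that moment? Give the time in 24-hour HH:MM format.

19:00

April 14, 2033 does not fall between 5 September 2032 and 27 March 2033, so daylight saving is not in effect and Fenast is at UTC−10:30.
00:30 Fenast + 10h30m = 11:00 UTC.
1 October 2032 is a Friday, so Saturdays fall on 2, 9, 16, 23, 30; the last is October 30.
1 April 2033 is a Friday, so the first Friday is April 1 and the third is April 15.
At the standard offset (UTC+07:00), 11:00 UTC + 7h = 18:00 Fenosa Coast standard time.
The standard-time date in Fenosa Coast, April 14, 2033, lies within the daylight-saving period (30 October 2032 – 15 April 2033), so Fenosa Coast is on daylight time, UTC+08:00.
11:00 UTC + 8h = 19:00 Fenosa Coast.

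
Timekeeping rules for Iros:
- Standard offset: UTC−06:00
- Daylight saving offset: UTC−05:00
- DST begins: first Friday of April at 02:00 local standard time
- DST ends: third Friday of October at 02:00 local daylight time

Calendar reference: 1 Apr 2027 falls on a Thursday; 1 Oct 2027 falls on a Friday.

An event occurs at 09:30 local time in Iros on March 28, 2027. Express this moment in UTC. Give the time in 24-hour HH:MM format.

15:30

1 April 2027 is a Thursday, so the first Friday is April 2.
1 October 2027 is a Friday, so the first Friday is October 1 and the third is October 15.
March 28, 2027 is outside the daylight-saving period (2 April – 15 October), so Iros is on standard time, UTC−06:00.
09:30 local + 6h = 15:30 UTC.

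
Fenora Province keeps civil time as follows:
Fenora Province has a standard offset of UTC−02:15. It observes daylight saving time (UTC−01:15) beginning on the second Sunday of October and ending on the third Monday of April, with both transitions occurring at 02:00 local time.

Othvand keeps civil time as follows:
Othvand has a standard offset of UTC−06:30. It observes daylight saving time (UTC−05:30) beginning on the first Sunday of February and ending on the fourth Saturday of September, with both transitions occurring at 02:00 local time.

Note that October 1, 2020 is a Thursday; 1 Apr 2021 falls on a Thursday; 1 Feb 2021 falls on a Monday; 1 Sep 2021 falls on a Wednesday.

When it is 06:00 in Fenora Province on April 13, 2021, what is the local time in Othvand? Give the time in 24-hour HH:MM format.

01:45

1 October 2020 is a Thursday, so the first Sunday is October 4 and the second is October 11.
1 April 2021 is a Thursday, so the first Monday is April 5 and the third is April 19.
April 13, 2021 falls between 11 October 2020 and 19 April 2021, so daylight saving is in effect and Fenora Province is at UTC−01:15.
06:00 Fenora Province + 1h15m = 07:15 UTC.
1 February 2021 is a Monday, so the first Sunday is February 7.
1 September 2021 is a Wednesday, so the first Saturday is September 4 and the fourth is September 25.
At the standard offset (UTC−06:30), 07:15 UTC − 6h30m = 00:45 Othvand standard time.
Daylight saving runs 7 February – 25 September; the standard-time date in Othvand, April 13, 2021, is inside that window, so Othvand is at UTC−05:30.
07:15 UTC − 5h30m = 01:45 Othvand.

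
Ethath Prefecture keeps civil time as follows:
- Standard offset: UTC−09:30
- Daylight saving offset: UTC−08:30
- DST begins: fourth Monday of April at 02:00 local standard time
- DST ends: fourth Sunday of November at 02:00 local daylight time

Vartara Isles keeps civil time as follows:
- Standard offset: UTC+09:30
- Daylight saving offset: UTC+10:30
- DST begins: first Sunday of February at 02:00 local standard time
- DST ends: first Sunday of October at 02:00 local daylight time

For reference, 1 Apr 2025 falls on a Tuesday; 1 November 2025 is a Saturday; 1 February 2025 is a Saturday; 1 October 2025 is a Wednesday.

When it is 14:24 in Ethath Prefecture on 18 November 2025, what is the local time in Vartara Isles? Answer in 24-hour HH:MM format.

1 April 2025 is a Tuesday, so the first Monday is April 7 and the fourth is April 28.
1 November 2025 is a Saturday, so the first Sunday is November 2 and the fourth is November 23.
18 November 2025 lies within the daylight-saving period (28 April – 23 November), so Ethath Prefecture is on daylight time, UTC−08:30.
14:24 Ethath Prefecture + 8h30m = 22:54 UTC.
1 February 2025 is a Saturday, so the first Sunday is February 2.
1 October 2025 is a Wednesday, so the first Sunday is October 5.
At the standard offset (UTC+09:30), 22:54 UTC + 9h30m = 08:24 Vartara Isles standard time (rolling into the next day, 19 November 2025).
The standard-time date in Vartara Isles, 19 November 2025, does not fall between 2 February and 5 October, so daylight saving is not in effect and Vartara Isles is at UTC+09:30.
22:54 UTC + 9h30m = 08:24 Vartara Isles (rolling into the next day, 19 November 2025).

08:24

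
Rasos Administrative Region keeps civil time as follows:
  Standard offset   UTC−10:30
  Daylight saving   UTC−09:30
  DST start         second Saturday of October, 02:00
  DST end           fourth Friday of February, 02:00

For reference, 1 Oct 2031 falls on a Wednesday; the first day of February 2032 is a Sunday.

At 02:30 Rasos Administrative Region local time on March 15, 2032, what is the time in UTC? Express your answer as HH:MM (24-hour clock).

1 October 2031 is a Wednesday, so the first Saturday is October 4 and the second is October 11.
1 February 2032 is a Sunday, so the first Friday is February 6 and the fourth is February 27.
March 15, 2032 does not fall between 11 October 2031 and 27 February 2032, so daylight saving is not in effect and Rasos Administrative Region is at UTC−10:30.
02:30 local + 10h30m = 13:00 UTC.

13:00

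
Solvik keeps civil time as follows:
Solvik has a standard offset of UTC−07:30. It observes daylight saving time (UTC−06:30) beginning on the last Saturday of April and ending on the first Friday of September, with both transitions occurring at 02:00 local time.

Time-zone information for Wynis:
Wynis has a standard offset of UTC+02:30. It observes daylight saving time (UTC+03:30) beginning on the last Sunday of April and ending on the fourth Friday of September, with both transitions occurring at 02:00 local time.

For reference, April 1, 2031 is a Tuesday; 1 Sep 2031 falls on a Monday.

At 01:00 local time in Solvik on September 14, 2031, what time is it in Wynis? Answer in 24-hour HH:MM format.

1 April 2031 is a Tuesday, so Saturdays fall on 5, 12, 19, 26; the last is April 26.
1 September 2031 is a Monday, so the first Friday is September 5.
September 14, 2031 is outside the daylight-saving period (26 April – 5 September), so Solvik is on standard time, UTC−07:30.
01:00 Solvik + 7h30m = 08:30 UTC.
1 April 2031 is a Tuesday, so Sundays fall on 6, 13, 20, 27; the last is April 27.
1 September 2031 is a Monday, so the first Friday is September 5 and the fourth is September 26.
At the standard offset (UTC+02:30), 08:30 UTC + 2h30m = 11:00 Wynis standard time.
The standard-time date in Wynis, September 14, 2031, lies within the daylight-saving period (27 April – 26 September), so Wynis is on daylight time, UTC+03:30.
08:30 UTC + 3h30m = 12:00 Wynis.

12:00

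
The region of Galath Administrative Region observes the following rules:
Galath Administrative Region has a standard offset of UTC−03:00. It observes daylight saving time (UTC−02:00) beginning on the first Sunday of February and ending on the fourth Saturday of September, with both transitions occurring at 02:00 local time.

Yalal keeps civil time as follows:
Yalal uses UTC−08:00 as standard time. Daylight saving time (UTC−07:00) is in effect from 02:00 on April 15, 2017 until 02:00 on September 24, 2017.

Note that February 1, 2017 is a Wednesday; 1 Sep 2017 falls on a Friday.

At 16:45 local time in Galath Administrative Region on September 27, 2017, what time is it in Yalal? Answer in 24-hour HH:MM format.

11:45

1 February 2017 is a Wednesday, so the first Sunday is February 5.
1 September 2017 is a Friday, so the first Saturday is September 2 and the fourth is September 23.
Daylight saving runs 5 February – 23 September; September 27, 2017 is outside that window, so Galath Administrative Region is on standard time at UTC−03:00.
16:45 Galath Administrative Region + 3h = 19:45 UTC.
At the standard offset (UTC−08:00), 19:45 UTC − 8h = 11:45 Yalal standard time.
The standard-time date in Yalal, September 27, 2017, does not fall between 15 April and 24 September, so daylight saving is not in effect and Yalal is at UTC−08:00.
19:45 UTC − 8h = 11:45 Yalal.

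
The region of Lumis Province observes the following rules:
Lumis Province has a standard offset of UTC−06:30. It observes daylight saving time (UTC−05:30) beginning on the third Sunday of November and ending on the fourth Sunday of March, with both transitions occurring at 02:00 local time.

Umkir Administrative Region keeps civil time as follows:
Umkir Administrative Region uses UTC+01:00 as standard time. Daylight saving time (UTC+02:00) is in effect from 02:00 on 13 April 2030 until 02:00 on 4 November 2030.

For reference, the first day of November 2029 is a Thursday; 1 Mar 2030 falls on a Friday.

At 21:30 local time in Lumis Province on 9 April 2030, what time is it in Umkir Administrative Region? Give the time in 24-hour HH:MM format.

05:00

1 November 2029 is a Thursday, so the first Sunday is November 4 and the third is November 18.
1 March 2030 is a Friday, so the first Sunday is March 3 and the fourth is March 24.
Daylight saving runs 18 November 2029 – 24 March 2030; 9 April 2030 is outside that window, so Lumis Province is on standard time at UTC−06:30.
21:30 Lumis Province + 6h30m = 04:00 UTC (rolling into the next day, 10 April 2030).
At the standard offset (UTC+01:00), 04:00 UTC + 1h = 05:00 Umkir Administrative Region standard time.
The standard-time date in Umkir Administrative Region, 10 April 2030, does not fall between 13 April and 4 November, so daylight saving is not in effect and Umkir Administrative Region is at UTC+01:00.
04:00 UTC + 1h = 05:00 Umkir Administrative Region.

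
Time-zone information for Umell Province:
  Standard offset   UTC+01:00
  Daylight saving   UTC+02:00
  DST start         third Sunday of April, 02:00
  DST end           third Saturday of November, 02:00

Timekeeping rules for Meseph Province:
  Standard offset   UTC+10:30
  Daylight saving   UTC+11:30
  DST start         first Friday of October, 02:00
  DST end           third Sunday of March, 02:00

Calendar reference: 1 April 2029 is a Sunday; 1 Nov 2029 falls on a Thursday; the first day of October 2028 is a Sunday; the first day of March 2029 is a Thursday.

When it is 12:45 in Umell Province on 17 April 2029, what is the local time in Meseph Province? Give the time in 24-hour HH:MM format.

21:15

1 April 2029 is a Sunday, so the first Sunday is April 1 and the third is April 15.
1 November 2029 is a Thursday, so the first Saturday is November 3 and the third is November 17.
Daylight saving runs 15 April – 17 November; 17 April 2029 is inside that window, so Umell Province is at UTC+02:00.
12:45 Umell Province − 2h = 10:45 UTC.
1 October 2028 is a Sunday, so the first Friday is October 6.
1 March 2029 is a Thursday, so the first Sunday is March 4 and the third is March 18.
At the standard offset (UTC+10:30), 10:45 UTC + 10h30m = 21:15 Meseph Province standard time.
The standard-time date in Meseph Province, 17 April 2029, does not fall between 6 October 2028 and 18 March 2029, so daylight saving is not in effect and Meseph Province is at UTC+10:30.
10:45 UTC + 10h30m = 21:15 Meseph Province.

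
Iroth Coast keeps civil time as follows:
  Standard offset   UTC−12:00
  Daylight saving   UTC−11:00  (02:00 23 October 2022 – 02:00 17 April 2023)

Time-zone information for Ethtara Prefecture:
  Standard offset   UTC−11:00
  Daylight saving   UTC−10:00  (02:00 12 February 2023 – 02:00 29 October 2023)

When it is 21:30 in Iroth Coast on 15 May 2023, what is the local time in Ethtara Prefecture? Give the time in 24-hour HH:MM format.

15 May 2023 is outside the daylight-saving period (23 October 2022 – 17 April 2023), so Iroth Coast is on standard time, UTC−12:00.
21:30 Iroth Coast + 12h = 09:30 UTC (rolling into the next day, 16 May 2023).
At the standard offset (UTC−11:00), 09:30 UTC − 11h = 22:30 Ethtara Prefecture standard time (rolling into the previous day, 15 May 2023).
Daylight saving runs 12 February – 29 October; the standard-time date in Ethtara Prefecture, 15 May 2023, is inside that window, so Ethtara Prefecture is at UTC−10:00.
09:30 UTC − 10h = 23:30 Ethtara Prefecture (rolling into the previous day, 15 May 2023).

23:30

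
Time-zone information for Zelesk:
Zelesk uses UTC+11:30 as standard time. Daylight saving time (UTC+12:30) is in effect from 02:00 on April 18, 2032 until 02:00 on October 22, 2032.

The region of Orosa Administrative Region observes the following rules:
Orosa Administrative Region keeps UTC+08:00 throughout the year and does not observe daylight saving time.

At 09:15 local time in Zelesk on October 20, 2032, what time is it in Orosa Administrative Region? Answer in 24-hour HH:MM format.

04:45

October 20, 2032 lies within the daylight-saving period (18 April – 22 October), so Zelesk is on daylight time, UTC+12:30.
09:15 Zelesk − 12h30m = 20:45 UTC (rolling into the previous day, 19 October 2032).
Orosa Administrative Region has no daylight saving, so its offset is UTC+08:00 year-round.
20:45 UTC + 8h = 04:45 Orosa Administrative Region (rolling into the next day, 20 October 2032).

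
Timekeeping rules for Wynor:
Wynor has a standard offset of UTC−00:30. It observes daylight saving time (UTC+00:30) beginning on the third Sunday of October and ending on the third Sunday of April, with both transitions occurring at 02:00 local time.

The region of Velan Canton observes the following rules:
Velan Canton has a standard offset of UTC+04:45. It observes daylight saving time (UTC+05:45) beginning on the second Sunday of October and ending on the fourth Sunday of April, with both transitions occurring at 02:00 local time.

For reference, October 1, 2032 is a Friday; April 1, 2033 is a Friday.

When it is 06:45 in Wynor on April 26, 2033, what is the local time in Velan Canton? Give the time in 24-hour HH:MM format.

1 October 2032 is a Friday, so the first Sunday is October 3 and the third is October 17.
1 April 2033 is a Friday, so the first Sunday is April 3 and the third is April 17.
April 26, 2033 is outside the daylight-saving period (17 October 2032 – 17 April 2033), so Wynor is on standard time, UTC−00:30.
06:45 Wynor + 0h30m = 07:15 UTC.
1 October 2032 is a Friday, so the first Sunday is October 3 and the second is October 10.
1 April 2033 is a Friday, so the first Sunday is April 3 and the fourth is April 24.
At the standard offset (UTC+04:45), 07:15 UTC + 4h45m = 12:00 Velan Canton standard time.
The standard-time date in Velan Canton, April 26, 2033, does not fall between 10 October 2032 and 24 April 2033, so daylight saving is not in effect and Velan Canton is at UTC+04:45.
07:15 UTC + 4h45m = 12:00 Velan Canton.

12:00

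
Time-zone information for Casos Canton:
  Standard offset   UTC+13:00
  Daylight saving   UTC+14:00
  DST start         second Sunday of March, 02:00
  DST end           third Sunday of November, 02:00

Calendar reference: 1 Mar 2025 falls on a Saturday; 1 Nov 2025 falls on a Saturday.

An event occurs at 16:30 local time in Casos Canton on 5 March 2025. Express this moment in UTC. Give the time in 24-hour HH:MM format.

03:30

1 March 2025 is a Saturday, so the first Sunday is March 2 and the second is March 9.
1 November 2025 is a Saturday, so the first Sunday is November 2 and the third is November 16.
5 March 2025 does not fall between 9 March and 16 November, so daylight saving is not in effect and Casos Canton is at UTC+13:00.
16:30 local − 13h = 03:30 UTC.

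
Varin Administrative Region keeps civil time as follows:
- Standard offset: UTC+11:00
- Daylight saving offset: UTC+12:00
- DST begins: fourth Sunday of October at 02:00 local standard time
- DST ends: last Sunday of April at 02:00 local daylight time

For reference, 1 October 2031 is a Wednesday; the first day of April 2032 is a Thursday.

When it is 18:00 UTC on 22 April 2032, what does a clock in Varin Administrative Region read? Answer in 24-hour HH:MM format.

1 October 2031 is a Wednesday, so the first Sunday is October 5 and the fourth is October 26.
1 April 2032 is a Thursday, so Sundays fall on 4, 11, 18, 25; the last is April 25.
At the standard offset (UTC+11:00), 18:00 UTC + 11h = 05:00 Varin Administrative Region standard time (rolling into the next day, 23 April 2032).
Daylight saving runs 26 October 2031 – 25 April 2032; the standard-time date in Varin Administrative Region, 23 April 2032, is inside that window, so Varin Administrative Region is at UTC+12:00.
18:00 UTC + 12h = 06:00 local (rolling into the next day, 23 April 2032).

06:00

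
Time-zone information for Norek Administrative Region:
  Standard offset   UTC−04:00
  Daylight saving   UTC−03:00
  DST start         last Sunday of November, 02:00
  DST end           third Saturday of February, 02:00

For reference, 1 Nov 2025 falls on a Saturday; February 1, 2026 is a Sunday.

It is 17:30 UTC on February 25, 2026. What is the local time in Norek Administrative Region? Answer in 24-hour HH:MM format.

1 November 2025 is a Saturday, so Sundays fall on 2, 9, 16, 23, 30; the last is November 30.
1 February 2026 is a Sunday, so the first Saturday is February 7 and the third is February 21.
At the standard offset (UTC−04:00), 17:30 UTC − 4h = 13:30 Norek Administrative Region standard time.
Daylight saving runs 30 November 2025 – 21 February 2026; the standard-time date in Norek Administrative Region, February 25, 2026, is outside that window, so Norek Administrative Region is on standard time at UTC−04:00.
17:30 UTC − 4h = 13:30 local.

13:30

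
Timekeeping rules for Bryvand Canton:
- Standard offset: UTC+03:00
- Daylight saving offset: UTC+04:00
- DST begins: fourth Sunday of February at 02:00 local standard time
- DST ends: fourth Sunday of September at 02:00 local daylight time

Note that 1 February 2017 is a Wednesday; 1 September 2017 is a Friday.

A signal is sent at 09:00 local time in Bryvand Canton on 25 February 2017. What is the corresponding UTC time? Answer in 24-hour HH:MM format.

1 February 2017 is a Wednesday, so the first Sunday is February 5 and the fourth is February 26.
1 September 2017 is a Friday, so the first Sunday is September 3 and the fourth is September 24.
25 February 2017 does not fall between 26 February and 24 September, so daylight saving is not in effect and Bryvand Canton is at UTC+03:00.
09:00 local − 3h = 06:00 UTC.

06:00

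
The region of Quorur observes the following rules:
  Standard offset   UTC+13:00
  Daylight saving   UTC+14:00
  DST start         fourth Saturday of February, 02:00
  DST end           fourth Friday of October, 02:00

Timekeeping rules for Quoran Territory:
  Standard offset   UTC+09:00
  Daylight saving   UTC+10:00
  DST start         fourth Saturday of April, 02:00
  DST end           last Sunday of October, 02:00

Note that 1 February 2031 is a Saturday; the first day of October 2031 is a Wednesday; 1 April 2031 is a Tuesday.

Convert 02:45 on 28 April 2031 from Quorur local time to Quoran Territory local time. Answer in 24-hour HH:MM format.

1 February 2031 is a Saturday, so the first Saturday is February 1 and the fourth is February 22.
1 October 2031 is a Wednesday, so the first Friday is October 3 and the fourth is October 24.
Daylight saving runs 22 February – 24 October; 28 April 2031 is inside that window, so Quorur is at UTC+14:00.
02:45 Quorur − 14h = 12:45 UTC (rolling into the previous day, 27 April 2031).
1 April 2031 is a Tuesday, so the first Saturday is April 5 and the fourth is April 26.
1 October 2031 is a Wednesday, so Sundays fall on 5, 12, 19, 26; the last is October 26.
At the standard offset (UTC+09:00), 12:45 UTC + 9h = 21:45 Quoran Territory standard time.
Daylight saving runs 26 April – 26 October; the standard-time date in Quoran Territory, 27 April 2031, is inside that window, so Quoran Territory is at UTC+10:00.
12:45 UTC + 10h = 22:45 Quoran Territory.

22:45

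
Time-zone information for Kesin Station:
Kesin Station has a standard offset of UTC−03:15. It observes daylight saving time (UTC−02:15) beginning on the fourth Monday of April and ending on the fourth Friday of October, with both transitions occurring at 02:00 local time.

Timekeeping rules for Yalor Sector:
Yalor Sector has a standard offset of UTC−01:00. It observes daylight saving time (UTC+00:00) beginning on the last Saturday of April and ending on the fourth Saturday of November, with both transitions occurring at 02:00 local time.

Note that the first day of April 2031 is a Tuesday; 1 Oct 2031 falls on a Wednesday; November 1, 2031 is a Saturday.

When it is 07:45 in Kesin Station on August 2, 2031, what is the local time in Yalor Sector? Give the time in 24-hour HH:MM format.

1 April 2031 is a Tuesday, so the first Monday is April 7 and the fourth is April 28.
1 October 2031 is a Wednesday, so the first Friday is October 3 and the fourth is October 24.
Daylight saving runs 28 April – 24 October; August 2, 2031 is inside that window, so Kesin Station is at UTC−02:15.
07:45 Kesin Station + 2h15m = 10:00 UTC.
1 April 2031 is a Tuesday, so Saturdays fall on 5, 12, 19, 26; the last is April 26.
1 November 2031 is a Saturday, so the first Saturday is November 1 and the fourth is November 22.
At the standard offset (UTC−01:00), 10:00 UTC − 1h = 09:00 Yalor Sector standard time.
The standard-time date in Yalor Sector, August 2, 2031, lies within the daylight-saving period (26 April – 22 November), so Yalor Sector is on daylight time, UTC+00:00.
10:00 UTC + 0h = 10:00 Yalor Sector.

10:00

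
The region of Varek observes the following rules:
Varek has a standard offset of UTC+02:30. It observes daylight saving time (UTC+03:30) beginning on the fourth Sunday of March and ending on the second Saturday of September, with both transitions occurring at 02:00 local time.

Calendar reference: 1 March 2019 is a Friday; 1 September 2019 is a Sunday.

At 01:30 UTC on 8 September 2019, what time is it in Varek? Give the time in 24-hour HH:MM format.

1 March 2019 is a Friday, so the first Sunday is March 3 and the fourth is March 24.
1 September 2019 is a Sunday, so the first Saturday is September 7 and the second is September 14.
At the standard offset (UTC+02:30), 01:30 UTC + 2h30m = 04:00 Varek standard time.
The standard-time date in Varek, 8 September 2019, falls between 24 March and 14 September, so daylight saving is in effect and Varek is at UTC+03:30.
01:30 UTC + 3h30m = 05:00 local.

05:00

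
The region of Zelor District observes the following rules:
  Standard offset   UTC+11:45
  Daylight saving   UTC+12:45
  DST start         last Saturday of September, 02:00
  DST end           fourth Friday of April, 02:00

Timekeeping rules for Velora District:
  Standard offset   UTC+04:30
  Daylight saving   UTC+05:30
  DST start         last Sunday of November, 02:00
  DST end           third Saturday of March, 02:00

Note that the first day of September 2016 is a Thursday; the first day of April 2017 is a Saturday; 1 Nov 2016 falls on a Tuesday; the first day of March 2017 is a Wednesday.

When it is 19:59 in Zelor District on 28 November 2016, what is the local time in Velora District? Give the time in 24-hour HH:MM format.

1 September 2016 is a Thursday, so Saturdays fall on 3, 10, 17, 24; the last is September 24.
1 April 2017 is a Saturday, so the first Friday is April 7 and the fourth is April 28.
Daylight saving runs 24 September 2016 – 28 April 2017; 28 November 2016 is inside that window, so Zelor District is at UTC+12:45.
19:59 Zelor District − 12h45m = 07:14 UTC.
1 November 2016 is a Tuesday, so Sundays fall on 6, 13, 20, 27; the last is November 27.
1 March 2017 is a Wednesday, so the first Saturday is March 4 and the third is March 18.
At the standard offset (UTC+04:30), 07:14 UTC + 4h30m = 11:44 Velora District standard time.
The standard-time date in Velora District, 28 November 2016, lies within the daylight-saving period (27 November 2016 – 18 March 2017), so Velora District is on daylight time, UTC+05:30.
07:14 UTC + 5h30m = 12:44 Velora District.

12:44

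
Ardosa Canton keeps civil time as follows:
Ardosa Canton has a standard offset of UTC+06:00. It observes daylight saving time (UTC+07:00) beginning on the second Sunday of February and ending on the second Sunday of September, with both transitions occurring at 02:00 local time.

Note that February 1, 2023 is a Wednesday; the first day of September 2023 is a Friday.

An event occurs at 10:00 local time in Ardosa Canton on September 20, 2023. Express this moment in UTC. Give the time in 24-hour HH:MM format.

04:00

1 February 2023 is a Wednesday, so the first Sunday is February 5 and the second is February 12.
1 September 2023 is a Friday, so the first Sunday is September 3 and the second is September 10.
Daylight saving runs 12 February – 10 September; September 20, 2023 is outside that window, so Ardosa Canton is on standard time at UTC+06:00.
10:00 local − 6h = 04:00 UTC.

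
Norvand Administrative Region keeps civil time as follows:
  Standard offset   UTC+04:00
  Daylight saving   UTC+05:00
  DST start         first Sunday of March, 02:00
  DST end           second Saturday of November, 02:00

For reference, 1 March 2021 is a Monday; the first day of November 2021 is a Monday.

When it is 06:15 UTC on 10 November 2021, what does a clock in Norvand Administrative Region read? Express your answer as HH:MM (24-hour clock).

11:15

1 March 2021 is a Monday, so the first Sunday is March 7.
1 November 2021 is a Monday, so the first Saturday is November 6 and the second is November 13.
At the standard offset (UTC+04:00), 06:15 UTC + 4h = 10:15 Norvand Administrative Region standard time.
The standard-time date in Norvand Administrative Region, 10 November 2021, falls between 7 March and 13 November, so daylight saving is in effect and Norvand Administrative Region is at UTC+05:00.
06:15 UTC + 5h = 11:15 local.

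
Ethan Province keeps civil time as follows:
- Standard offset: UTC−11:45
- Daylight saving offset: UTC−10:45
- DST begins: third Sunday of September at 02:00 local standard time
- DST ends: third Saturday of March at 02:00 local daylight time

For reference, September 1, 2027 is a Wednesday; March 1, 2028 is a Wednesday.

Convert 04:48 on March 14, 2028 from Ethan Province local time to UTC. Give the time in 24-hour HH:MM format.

15:33

1 September 2027 is a Wednesday, so the first Sunday is September 5 and the third is September 19.
1 March 2028 is a Wednesday, so the first Saturday is March 4 and the third is March 18.
March 14, 2028 lies within the daylight-saving period (19 September 2027 – 18 March 2028), so Ethan Province is on daylight time, UTC−10:45.
04:48 local + 10h45m = 15:33 UTC.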